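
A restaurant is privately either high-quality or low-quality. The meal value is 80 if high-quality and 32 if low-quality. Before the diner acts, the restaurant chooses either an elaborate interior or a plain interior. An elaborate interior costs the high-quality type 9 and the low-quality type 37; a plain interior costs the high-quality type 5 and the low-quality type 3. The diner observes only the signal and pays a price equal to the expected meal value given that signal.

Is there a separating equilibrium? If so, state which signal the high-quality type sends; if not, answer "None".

None

Try high-quality → elaborate interior, low-quality → plain interior:
  If types separate, elaborate interior earns payment 80 and plain interior earns 32.
  High-quality: elaborate interior gives 80 − 9 = 71; plain interior gives 32 − 5 = 27. No deviation. ✓
  Low-quality: plain interior gives 32 − 3 = 29; elaborate interior gives 80 − 37 = 43. Would deviate. ✗
Try high-quality → plain interior, low-quality → elaborate interior:
  If types separate, plain interior earns payment 80 and elaborate interior earns 32.
  High-quality: plain interior gives 80 − 5 = 75; elaborate interior gives 32 − 9 = 23. No deviation. ✓
  Low-quality: elaborate interior gives 32 − 37 = -5; plain interior gives 80 − 3 = 77. Would deviate. ✗
Neither assignment is incentive-compatible.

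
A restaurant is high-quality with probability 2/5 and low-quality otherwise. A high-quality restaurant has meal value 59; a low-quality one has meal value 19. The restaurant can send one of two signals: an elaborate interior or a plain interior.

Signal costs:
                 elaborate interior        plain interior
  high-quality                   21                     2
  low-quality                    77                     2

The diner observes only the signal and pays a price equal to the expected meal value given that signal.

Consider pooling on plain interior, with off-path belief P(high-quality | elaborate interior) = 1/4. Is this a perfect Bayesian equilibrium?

Yes

On the equilibrium path (plain interior) the diner holds the prior 2/5 and pays 2/5·59 + 3/5·19 = 35. Off-path (elaborate interior) belief 1/4 gives 1/4·59 + 3/4·19 = 29.
High-quality: plain interior gives 35 − 2 = 33; elaborate interior gives 29 − 21 = 8. Stays. ✓
Low-quality: plain interior gives 35 − 2 = 33; elaborate interior gives 29 − 77 = -48. Stays. ✓
Beliefs are Bayes-consistent on-path and both types best-respond.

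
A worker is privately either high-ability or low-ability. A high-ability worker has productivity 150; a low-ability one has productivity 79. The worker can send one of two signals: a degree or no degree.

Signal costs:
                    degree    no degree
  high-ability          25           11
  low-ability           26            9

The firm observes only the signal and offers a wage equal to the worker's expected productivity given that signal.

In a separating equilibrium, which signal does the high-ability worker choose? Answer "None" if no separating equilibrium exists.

None

Try high-ability → degree, low-ability → no degree:
  If types separate, degree earns payment 150 and no degree earns 79.
  High-ability: degree gives 150 − 25 = 125; no degree gives 79 − 11 = 68. No deviation. ✓
  Low-ability: no degree gives 79 − 9 = 70; degree gives 150 − 26 = 124. Would deviate. ✗
Try high-ability → no degree, low-ability → degree:
  If types separate, no degree earns payment 150 and degree earns 79.
  High-ability: no degree gives 150 − 11 = 139; degree gives 79 − 25 = 54. No deviation. ✓
  Low-ability: degree gives 79 − 26 = 53; no degree gives 150 − 9 = 141. Would deviate. ✗
Neither assignment is incentive-compatible.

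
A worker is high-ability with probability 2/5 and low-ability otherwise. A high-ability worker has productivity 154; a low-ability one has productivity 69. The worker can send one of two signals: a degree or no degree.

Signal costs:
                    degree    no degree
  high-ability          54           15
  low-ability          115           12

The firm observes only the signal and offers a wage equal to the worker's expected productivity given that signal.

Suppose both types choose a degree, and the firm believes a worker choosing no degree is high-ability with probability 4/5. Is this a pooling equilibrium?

No

At the pooled signal (degree) the firm holds the prior 2/5 and pays 2/5·154 + 3/5·69 = 103. Off-path (no degree) belief 4/5 gives 4/5·154 + 1/5·69 = 137.
High-ability: degree gives 103 − 54 = 49; no degree gives 137 − 15 = 122. Deviates. ✗
Low-ability: degree gives 103 − 115 = -12; no degree gives 137 − 12 = 125. Deviates. ✗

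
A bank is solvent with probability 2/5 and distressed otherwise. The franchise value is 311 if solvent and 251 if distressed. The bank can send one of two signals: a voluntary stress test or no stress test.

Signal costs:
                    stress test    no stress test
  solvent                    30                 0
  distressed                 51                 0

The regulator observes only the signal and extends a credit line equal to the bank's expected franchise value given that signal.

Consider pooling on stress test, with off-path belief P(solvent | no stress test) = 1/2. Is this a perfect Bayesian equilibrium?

No

At the pooled signal (stress test) the regulator holds the prior 2/5 and pays 2/5·311 + 3/5·251 = 275. Off-path (no stress test) belief 1/2 gives 1/2·311 + 1/2·251 = 281.
Solvent: stress test gives 275 − 30 = 245; no stress test gives 281 − 0 = 281. Deviates. ✗
Distressed: stress test gives 275 − 51 = 224; no stress test gives 281 − 0 = 281. Deviates. ✗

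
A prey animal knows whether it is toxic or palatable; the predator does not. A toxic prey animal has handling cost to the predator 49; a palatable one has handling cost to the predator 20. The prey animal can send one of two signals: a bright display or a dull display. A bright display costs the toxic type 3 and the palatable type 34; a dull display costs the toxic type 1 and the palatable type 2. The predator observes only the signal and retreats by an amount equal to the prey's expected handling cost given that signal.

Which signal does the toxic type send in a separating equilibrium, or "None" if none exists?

bright display

Try toxic → bright display, palatable → dull display:
  Under separation the predator infers type exactly: bright display → toxic (pays 49), dull display → palatable (pays 20).
  Toxic: bright display gives 49 − 3 = 46; dull display gives 20 − 1 = 19. No deviation. ✓
  Palatable: dull display gives 20 − 2 = 18; bright display gives 49 − 34 = 15. No deviation. ✓
Both hold — the toxic type sends bright display.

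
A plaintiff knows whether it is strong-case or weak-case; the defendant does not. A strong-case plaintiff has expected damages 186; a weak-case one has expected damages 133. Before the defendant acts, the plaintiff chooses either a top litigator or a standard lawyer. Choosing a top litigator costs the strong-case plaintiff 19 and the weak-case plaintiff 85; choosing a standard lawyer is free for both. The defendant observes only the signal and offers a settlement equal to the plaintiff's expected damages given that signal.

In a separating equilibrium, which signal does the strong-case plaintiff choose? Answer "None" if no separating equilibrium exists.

Try strong-case → top litigator, weak-case → standard lawyer:
  If types separate, top litigator earns payment 186 and standard lawyer earns 133.
  Strong-case: top litigator gives 186 − 19 = 167; standard lawyer gives 133 − 0 = 133. No deviation. ✓
  Weak-case: standard lawyer gives 133 − 0 = 133; top litigator gives 186 − 85 = 101. No deviation. ✓
Both hold — the strong-case type sends top litigator.

top litigator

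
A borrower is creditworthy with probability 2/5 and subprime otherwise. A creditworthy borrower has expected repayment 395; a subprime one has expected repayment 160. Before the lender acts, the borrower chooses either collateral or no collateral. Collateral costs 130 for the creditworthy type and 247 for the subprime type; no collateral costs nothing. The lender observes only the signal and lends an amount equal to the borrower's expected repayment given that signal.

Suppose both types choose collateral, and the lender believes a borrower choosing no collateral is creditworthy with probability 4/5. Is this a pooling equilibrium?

No

At the pooled signal (collateral) the lender holds the prior 2/5 and pays 2/5·395 + 3/5·160 = 254. Off-path (no collateral) belief 4/5 gives 4/5·395 + 1/5·160 = 348.
Creditworthy: collateral gives 254 − 130 = 124; no collateral gives 348 − 0 = 348. Deviates. ✗
Subprime: collateral gives 254 − 247 = 7; no collateral gives 348 − 0 = 348. Deviates. ✗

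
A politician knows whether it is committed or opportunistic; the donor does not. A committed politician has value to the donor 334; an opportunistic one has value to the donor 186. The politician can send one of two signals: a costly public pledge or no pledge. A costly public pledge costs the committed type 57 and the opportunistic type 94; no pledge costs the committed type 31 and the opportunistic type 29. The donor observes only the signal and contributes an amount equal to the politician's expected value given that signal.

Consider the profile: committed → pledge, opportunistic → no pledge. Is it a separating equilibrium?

No

If types separate, pledge earns payment 334 and no pledge earns 186.
Committed: pledge gives 334 − 57 = 277; no pledge gives 186 − 31 = 155. No deviation. ✓
Opportunistic: no pledge gives 186 − 29 = 157; pledge gives 334 − 94 = 240. Would deviate. ✗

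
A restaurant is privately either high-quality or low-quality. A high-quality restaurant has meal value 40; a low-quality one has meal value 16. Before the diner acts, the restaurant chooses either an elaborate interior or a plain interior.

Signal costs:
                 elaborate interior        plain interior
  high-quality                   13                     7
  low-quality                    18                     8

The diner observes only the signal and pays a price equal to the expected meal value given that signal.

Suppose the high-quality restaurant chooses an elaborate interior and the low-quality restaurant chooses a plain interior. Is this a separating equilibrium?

If types separate, elaborate interior earns payment 40 and plain interior earns 16.
High-quality: elaborate interior gives 40 − 13 = 27; plain interior gives 16 − 7 = 9. No deviation. ✓
Low-quality: plain interior gives 16 − 8 = 8; elaborate interior gives 40 − 18 = 22. Would deviate. ✗

No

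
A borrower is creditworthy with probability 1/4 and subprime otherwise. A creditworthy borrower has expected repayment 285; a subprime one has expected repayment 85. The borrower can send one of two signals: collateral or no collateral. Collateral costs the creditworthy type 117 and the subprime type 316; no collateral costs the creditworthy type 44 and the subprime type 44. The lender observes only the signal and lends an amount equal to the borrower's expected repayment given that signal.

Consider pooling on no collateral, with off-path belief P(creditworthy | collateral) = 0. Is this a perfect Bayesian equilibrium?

On the equilibrium path (no collateral) the lender holds the prior 1/4 and pays 1/4·285 + 3/4·85 = 135. Off-path (collateral) belief 0 gives 0·285 + 1·85 = 85.
Creditworthy: no collateral gives 135 − 44 = 91; collateral gives 85 − 117 = -32. Stays. ✓
Subprime: no collateral gives 135 − 44 = 91; collateral gives 85 − 316 = -231. Stays. ✓
Beliefs are Bayes-consistent on-path and both types best-respond.

Yes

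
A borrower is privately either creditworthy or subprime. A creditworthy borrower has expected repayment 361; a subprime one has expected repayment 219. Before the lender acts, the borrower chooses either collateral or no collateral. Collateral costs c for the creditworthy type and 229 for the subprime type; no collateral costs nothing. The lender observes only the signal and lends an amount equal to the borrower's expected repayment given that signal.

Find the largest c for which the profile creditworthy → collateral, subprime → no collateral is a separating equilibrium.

142

Under separation: collateral → creditworthy (pays 361); no collateral → subprime (pays 219).
Subprime: 219 − 0 = 219 ≥ 361 − 229 = 132. Holds regardless of c. ✓
Creditworthy: 361 − c ≥ 219 − 0, so c ≤ 361 − 219 = 142.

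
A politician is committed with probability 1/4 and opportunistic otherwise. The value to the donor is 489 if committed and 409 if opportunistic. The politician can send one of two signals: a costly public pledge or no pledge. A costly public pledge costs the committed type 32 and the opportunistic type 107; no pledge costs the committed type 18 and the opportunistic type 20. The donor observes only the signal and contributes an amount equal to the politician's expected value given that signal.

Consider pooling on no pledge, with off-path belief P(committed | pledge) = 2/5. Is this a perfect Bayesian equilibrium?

Yes

On the equilibrium path (no pledge) the donor holds the prior 1/4 and pays 1/4·489 + 3/4·409 = 429. Off-path (pledge) belief 2/5 gives 2/5·489 + 3/5·409 = 441.
Committed: no pledge gives 429 − 18 = 411; pledge gives 441 − 32 = 409. Stays. ✓
Opportunistic: no pledge gives 429 − 20 = 409; pledge gives 441 − 107 = 334. Stays. ✓
Beliefs are Bayes-consistent on-path and both types best-respond.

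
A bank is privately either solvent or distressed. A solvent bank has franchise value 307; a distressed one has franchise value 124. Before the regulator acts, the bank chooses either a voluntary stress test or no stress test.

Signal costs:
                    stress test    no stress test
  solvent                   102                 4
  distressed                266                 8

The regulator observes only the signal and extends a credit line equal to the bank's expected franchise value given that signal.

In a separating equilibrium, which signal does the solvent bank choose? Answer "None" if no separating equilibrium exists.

Try solvent → stress test, distressed → no stress test:
  If types separate, stress test earns payment 307 and no stress test earns 124.
  Solvent: stress test gives 307 − 102 = 205; no stress test gives 124 − 4 = 120. No deviation. ✓
  Distressed: no stress test gives 124 − 8 = 116; stress test gives 307 − 266 = 41. No deviation. ✓
Both hold — the solvent type sends stress test.

stress test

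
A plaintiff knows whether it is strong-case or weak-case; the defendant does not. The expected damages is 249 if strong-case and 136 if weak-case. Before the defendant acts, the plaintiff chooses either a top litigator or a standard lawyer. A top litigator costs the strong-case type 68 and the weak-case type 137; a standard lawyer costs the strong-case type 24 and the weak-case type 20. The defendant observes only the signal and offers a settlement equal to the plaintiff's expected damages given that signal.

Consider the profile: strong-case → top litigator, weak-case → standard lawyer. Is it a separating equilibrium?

Yes

If types separate, top litigator earns payment 249 and standard lawyer earns 136.
Strong-case: top litigator gives 249 − 68 = 181; standard lawyer gives 136 − 24 = 112. No deviation. ✓
Weak-case: standard lawyer gives 136 − 20 = 116; top litigator gives 249 − 137 = 112. No deviation. ✓
Both incentive constraints hold.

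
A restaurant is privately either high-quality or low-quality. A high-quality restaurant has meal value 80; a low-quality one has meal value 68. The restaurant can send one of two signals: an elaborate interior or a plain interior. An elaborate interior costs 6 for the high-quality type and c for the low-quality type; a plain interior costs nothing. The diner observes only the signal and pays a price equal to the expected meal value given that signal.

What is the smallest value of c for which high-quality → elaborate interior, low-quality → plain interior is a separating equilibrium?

Under separation: elaborate interior → high-quality (pays 80); plain interior → low-quality (pays 68).
High-quality: 80 − 6 = 74 ≥ 68 − 0 = 68. Holds regardless of c. ✓
Low-quality: 68 − 0 ≥ 80 − c, so c ≥ 80 − 68 = 12.

12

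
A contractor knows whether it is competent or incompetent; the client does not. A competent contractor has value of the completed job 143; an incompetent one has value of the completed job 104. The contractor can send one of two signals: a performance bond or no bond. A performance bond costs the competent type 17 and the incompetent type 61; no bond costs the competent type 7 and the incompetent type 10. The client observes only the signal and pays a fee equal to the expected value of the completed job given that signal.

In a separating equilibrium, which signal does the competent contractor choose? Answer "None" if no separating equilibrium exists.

bond

Try competent → bond, incompetent → no bond:
  If types separate, bond earns payment 143 and no bond earns 104.
  Competent: bond gives 143 − 17 = 126; no bond gives 104 − 7 = 97. No deviation. ✓
  Incompetent: no bond gives 104 − 10 = 94; bond gives 143 − 61 = 82. No deviation. ✓
Both hold — the competent type sends bond.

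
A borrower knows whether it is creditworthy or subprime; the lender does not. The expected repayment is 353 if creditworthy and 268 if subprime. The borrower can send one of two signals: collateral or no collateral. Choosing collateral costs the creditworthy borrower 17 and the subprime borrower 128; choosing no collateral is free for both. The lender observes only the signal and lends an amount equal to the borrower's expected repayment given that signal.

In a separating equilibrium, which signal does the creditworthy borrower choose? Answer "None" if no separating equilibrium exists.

collateral

Try creditworthy → collateral, subprime → no collateral:
  If types separate, collateral earns payment 353 and no collateral earns 268.
  Creditworthy: collateral gives 353 − 17 = 336; no collateral gives 268 − 0 = 268. No deviation. ✓
  Subprime: no collateral gives 268 − 0 = 268; collateral gives 353 − 128 = 225. No deviation. ✓
Both hold — the creditworthy type sends collateral.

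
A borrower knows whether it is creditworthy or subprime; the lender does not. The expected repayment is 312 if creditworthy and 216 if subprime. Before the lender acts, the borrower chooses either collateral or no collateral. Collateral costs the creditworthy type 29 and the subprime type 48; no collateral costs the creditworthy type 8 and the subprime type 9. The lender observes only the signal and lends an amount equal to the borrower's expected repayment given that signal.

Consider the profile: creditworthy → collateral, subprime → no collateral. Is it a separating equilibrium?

No

Under separation the lender infers type exactly: collateral → creditworthy (pays 312), no collateral → subprime (pays 216).
Creditworthy: collateral gives 312 − 29 = 283; no collateral gives 216 − 8 = 208. No deviation. ✓
Subprime: no collateral gives 216 − 9 = 207; collateral gives 312 − 48 = 264. Would deviate. ✗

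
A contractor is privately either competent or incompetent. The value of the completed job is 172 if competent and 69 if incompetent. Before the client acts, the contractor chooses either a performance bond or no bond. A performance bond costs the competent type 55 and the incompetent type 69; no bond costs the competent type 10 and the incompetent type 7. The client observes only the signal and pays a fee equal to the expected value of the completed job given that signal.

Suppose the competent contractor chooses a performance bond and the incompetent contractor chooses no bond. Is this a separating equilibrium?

Under separation the client infers type exactly: bond → competent (pays 172), no bond → incompetent (pays 69).
Competent: bond gives 172 − 55 = 117; no bond gives 69 − 10 = 59. No deviation. ✓
Incompetent: no bond gives 69 − 7 = 62; bond gives 172 − 69 = 103. Would deviate. ✗

No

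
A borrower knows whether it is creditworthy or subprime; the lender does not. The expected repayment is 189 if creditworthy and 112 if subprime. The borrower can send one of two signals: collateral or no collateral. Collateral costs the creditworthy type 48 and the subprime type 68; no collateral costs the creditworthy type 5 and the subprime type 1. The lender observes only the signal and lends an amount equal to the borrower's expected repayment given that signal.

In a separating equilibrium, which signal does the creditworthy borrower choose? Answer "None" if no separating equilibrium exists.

Try creditworthy → collateral, subprime → no collateral:
  If types separate, collateral earns payment 189 and no collateral earns 112.
  Creditworthy: collateral gives 189 − 48 = 141; no collateral gives 112 − 5 = 107. No deviation. ✓
  Subprime: no collateral gives 112 − 1 = 111; collateral gives 189 − 68 = 121. Would deviate. ✗
Try creditworthy → no collateral, subprime → collateral:
  If types separate, no collateral earns payment 189 and collateral earns 112.
  Creditworthy: no collateral gives 189 − 5 = 184; collateral gives 112 − 48 = 64. No deviation. ✓
  Subprime: collateral gives 112 − 68 = 44; no collateral gives 189 − 1 = 188. Would deviate. ✗
Neither assignment is incentive-compatible.

None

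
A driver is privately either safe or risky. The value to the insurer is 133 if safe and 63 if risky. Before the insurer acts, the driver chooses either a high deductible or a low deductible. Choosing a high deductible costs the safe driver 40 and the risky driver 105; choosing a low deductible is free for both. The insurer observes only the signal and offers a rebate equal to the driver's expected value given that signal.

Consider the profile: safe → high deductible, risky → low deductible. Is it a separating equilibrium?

Yes

Under separation the insurer infers type exactly: high deductible → safe (pays 133), low deductible → risky (pays 63).
Safe: high deductible gives 133 − 40 = 93; low deductible gives 63 − 0 = 63. No deviation. ✓
Risky: low deductible gives 63 − 0 = 63; high deductible gives 133 − 105 = 28. No deviation. ✓
Neither type gains from mimicking the other.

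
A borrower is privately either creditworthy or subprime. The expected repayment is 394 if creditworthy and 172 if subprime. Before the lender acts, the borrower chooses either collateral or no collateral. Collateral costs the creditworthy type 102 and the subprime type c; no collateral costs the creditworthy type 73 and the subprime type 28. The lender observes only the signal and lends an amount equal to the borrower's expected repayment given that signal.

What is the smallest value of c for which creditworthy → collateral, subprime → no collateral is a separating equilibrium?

Under separation: collateral → creditworthy (pays 394); no collateral → subprime (pays 172).
Creditworthy: 394 − 102 = 292 ≥ 172 − 73 = 99. Holds regardless of c. ✓
Subprime: 172 − 28 ≥ 394 − c, so c ≥ 394 − 144 = 250.

250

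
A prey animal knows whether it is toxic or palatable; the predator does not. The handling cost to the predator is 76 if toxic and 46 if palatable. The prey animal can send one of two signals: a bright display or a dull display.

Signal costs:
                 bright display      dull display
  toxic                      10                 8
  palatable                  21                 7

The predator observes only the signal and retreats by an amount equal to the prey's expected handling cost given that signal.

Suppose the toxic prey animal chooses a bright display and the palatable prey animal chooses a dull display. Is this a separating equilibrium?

If types separate, bright display earns payment 76 and dull display earns 46.
Toxic: bright display gives 76 − 10 = 66; dull display gives 46 − 8 = 38. No deviation. ✓
Palatable: dull display gives 46 − 7 = 39; bright display gives 76 − 21 = 55. Would deviate. ✗

No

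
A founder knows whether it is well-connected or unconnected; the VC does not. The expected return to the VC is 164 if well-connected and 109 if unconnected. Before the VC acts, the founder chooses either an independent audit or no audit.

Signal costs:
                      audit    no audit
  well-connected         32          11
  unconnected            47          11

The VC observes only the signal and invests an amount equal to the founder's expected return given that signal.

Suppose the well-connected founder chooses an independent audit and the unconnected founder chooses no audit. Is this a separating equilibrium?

No

If types separate, audit earns payment 164 and no audit earns 109.
Well-connected: audit gives 164 − 32 = 132; no audit gives 109 − 11 = 98. No deviation. ✓
Unconnected: no audit gives 109 − 11 = 98; audit gives 164 − 47 = 117. Would deviate. ✗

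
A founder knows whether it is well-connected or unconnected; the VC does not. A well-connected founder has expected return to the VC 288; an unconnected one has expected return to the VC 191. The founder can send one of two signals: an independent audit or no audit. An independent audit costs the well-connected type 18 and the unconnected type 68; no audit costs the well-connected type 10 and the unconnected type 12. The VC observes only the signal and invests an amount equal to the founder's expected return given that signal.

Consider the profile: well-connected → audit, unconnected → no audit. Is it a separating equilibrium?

If types separate, audit earns payment 288 and no audit earns 191.
Well-connected: audit gives 288 − 18 = 270; no audit gives 191 − 10 = 181. No deviation. ✓
Unconnected: no audit gives 191 − 12 = 179; audit gives 288 − 68 = 220. Would deviate. ✗

No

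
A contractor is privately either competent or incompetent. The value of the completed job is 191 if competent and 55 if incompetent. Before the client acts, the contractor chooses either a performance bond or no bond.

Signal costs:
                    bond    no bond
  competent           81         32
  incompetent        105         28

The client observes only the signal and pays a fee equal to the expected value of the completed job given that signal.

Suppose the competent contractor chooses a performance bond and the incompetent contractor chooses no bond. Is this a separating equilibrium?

Under separation the client infers type exactly: bond → competent (pays 191), no bond → incompetent (pays 55).
Competent: bond gives 191 − 81 = 110; no bond gives 55 − 32 = 23. No deviation. ✓
Incompetent: no bond gives 55 − 28 = 27; bond gives 191 − 105 = 86. Would deviate. ✗

No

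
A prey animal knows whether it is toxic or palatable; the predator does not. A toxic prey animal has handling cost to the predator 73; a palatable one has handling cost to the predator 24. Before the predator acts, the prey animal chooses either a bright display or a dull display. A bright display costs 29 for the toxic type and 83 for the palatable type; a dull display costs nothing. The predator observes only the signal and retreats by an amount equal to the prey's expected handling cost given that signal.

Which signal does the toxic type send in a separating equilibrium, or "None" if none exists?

bright display

Try toxic → bright display, palatable → dull display:
  If types separate, bright display earns payment 73 and dull display earns 24.
  Toxic: bright display gives 73 − 29 = 44; dull display gives 24 − 0 = 24. No deviation. ✓
  Palatable: dull display gives 24 − 0 = 24; bright display gives 73 − 83 = -10. No deviation. ✓
Both hold — the toxic type sends bright display.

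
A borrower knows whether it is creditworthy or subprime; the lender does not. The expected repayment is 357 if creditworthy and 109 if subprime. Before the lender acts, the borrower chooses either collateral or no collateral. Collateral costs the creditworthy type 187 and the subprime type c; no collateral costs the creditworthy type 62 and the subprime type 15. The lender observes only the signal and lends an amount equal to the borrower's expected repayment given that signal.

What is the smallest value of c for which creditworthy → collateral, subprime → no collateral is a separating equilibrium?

263

Under separation: collateral → creditworthy (pays 357); no collateral → subprime (pays 109).
Creditworthy: 357 − 187 = 170 ≥ 109 − 62 = 47. Holds regardless of c. ✓
Subprime: 109 − 15 ≥ 357 − c, so c ≥ 357 − 94 = 263.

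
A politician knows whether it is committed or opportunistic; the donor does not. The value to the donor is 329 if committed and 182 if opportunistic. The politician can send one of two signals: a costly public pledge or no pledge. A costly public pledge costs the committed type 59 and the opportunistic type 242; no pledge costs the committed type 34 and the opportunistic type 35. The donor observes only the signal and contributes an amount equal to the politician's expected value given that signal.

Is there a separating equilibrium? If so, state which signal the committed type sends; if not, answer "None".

pledge

Try committed → pledge, opportunistic → no pledge:
  Under separation the donor infers type exactly: pledge → committed (pays 329), no pledge → opportunistic (pays 182).
  Committed: pledge gives 329 − 59 = 270; no pledge gives 182 − 34 = 148. No deviation. ✓
  Opportunistic: no pledge gives 182 − 35 = 147; pledge gives 329 − 242 = 87. No deviation. ✓
Both hold — the committed type sends pledge.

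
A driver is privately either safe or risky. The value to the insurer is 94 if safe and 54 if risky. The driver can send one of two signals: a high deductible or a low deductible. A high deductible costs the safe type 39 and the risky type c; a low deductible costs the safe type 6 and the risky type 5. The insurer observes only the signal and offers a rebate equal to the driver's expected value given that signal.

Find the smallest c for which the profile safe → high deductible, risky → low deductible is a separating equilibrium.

45

Under separation: high deductible → safe (pays 94); low deductible → risky (pays 54).
Safe: 94 − 39 = 55 ≥ 54 − 6 = 48. Holds regardless of c. ✓
Risky: 54 − 5 ≥ 94 − c, so c ≥ 94 − 49 = 45.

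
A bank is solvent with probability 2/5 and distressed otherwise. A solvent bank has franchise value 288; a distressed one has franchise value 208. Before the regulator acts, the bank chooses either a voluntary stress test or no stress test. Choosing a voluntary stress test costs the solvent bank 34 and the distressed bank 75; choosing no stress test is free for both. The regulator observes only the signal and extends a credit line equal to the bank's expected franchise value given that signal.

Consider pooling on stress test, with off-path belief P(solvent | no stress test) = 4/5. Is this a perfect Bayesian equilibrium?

At the pooled signal (stress test) the regulator holds the prior 2/5 and pays 2/5·288 + 3/5·208 = 240. Off-path (no stress test) belief 4/5 gives 4/5·288 + 1/5·208 = 272.
Solvent: stress test gives 240 − 34 = 206; no stress test gives 272 − 0 = 272. Deviates. ✗
Distressed: stress test gives 240 − 75 = 165; no stress test gives 272 − 0 = 272. Deviates. ✗

No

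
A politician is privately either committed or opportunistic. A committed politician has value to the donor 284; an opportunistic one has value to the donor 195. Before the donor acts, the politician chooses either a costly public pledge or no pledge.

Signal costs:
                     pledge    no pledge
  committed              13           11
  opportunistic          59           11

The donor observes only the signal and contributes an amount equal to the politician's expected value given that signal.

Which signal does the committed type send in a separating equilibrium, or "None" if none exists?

None

Try committed → pledge, opportunistic → no pledge:
  If types separate, pledge earns payment 284 and no pledge earns 195.
  Committed: pledge gives 284 − 13 = 271; no pledge gives 195 − 11 = 184. No deviation. ✓
  Opportunistic: no pledge gives 195 − 11 = 184; pledge gives 284 − 59 = 225. Would deviate. ✗
Try committed → no pledge, opportunistic → pledge:
  If types separate, no pledge earns payment 284 and pledge earns 195.
  Committed: no pledge gives 284 − 11 = 273; pledge gives 195 − 13 = 182. No deviation. ✓
  Opportunistic: pledge gives 195 − 59 = 136; no pledge gives 284 − 11 = 273. Would deviate. ✗
Neither assignment is incentive-compatible.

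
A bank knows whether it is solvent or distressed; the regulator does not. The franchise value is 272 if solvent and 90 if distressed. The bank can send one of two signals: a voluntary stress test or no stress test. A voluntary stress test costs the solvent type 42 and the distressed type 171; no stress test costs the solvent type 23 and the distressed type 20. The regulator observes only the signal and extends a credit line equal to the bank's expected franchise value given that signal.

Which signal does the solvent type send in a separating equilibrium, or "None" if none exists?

None

Try solvent → stress test, distressed → no stress test:
  If types separate, stress test earns payment 272 and no stress test earns 90.
  Solvent: stress test gives 272 − 42 = 230; no stress test gives 90 − 23 = 67. No deviation. ✓
  Distressed: no stress test gives 90 − 20 = 70; stress test gives 272 − 171 = 101. Would deviate. ✗
Try solvent → no stress test, distressed → stress test:
  If types separate, no stress test earns payment 272 and stress test earns 90.
  Solvent: no stress test gives 272 − 23 = 249; stress test gives 90 − 42 = 48. No deviation. ✓
  Distressed: stress test gives 90 − 171 = -81; no stress test gives 272 − 20 = 252. Would deviate. ✗
Neither assignment is incentive-compatible.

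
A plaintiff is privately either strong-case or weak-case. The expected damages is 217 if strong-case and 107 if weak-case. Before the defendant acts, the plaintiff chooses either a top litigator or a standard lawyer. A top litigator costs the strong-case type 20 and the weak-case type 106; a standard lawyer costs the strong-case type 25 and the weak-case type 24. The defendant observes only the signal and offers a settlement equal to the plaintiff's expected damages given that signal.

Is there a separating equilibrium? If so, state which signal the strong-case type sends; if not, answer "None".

Try strong-case → top litigator, weak-case → standard lawyer:
  If types separate, top litigator earns payment 217 and standard lawyer earns 107.
  Strong-case: top litigator gives 217 − 20 = 197; standard lawyer gives 107 − 25 = 82. No deviation. ✓
  Weak-case: standard lawyer gives 107 − 24 = 83; top litigator gives 217 − 106 = 111. Would deviate. ✗
Try strong-case → standard lawyer, weak-case → top litigator:
  If types separate, standard lawyer earns payment 217 and top litigator earns 107.
  Strong-case: standard lawyer gives 217 − 25 = 192; top litigator gives 107 − 20 = 87. No deviation. ✓
  Weak-case: top litigator gives 107 − 106 = 1; standard lawyer gives 217 − 24 = 193. Would deviate. ✗
Neither assignment is incentive-compatible.

None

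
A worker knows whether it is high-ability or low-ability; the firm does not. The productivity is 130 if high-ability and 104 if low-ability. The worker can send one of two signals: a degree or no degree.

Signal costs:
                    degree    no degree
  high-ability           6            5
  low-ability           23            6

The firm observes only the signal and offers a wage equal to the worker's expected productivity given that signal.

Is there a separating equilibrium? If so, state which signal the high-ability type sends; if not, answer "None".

None

Try high-ability → degree, low-ability → no degree:
  Under separation the firm infers type exactly: degree → high-ability (pays 130), no degree → low-ability (pays 104).
  High-ability: degree gives 130 − 6 = 124; no degree gives 104 − 5 = 99. No deviation. ✓
  Low-ability: no degree gives 104 − 6 = 98; degree gives 130 − 23 = 107. Would deviate. ✗
Try high-ability → no degree, low-ability → degree:
  Under separation the firm infers type exactly: no degree → high-ability (pays 130), degree → low-ability (pays 104).
  High-ability: no degree gives 130 − 5 = 125; degree gives 104 − 6 = 98. No deviation. ✓
  Low-ability: degree gives 104 − 23 = 81; no degree gives 130 − 6 = 124. Would deviate. ✗
Neither assignment is incentive-compatible.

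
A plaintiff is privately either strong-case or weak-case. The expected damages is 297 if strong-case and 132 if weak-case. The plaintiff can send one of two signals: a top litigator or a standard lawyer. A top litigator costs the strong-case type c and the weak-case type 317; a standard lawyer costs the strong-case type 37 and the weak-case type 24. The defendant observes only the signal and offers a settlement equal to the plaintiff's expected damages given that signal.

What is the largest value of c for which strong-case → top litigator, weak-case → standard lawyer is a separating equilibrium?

202

Under separation: top litigator → strong-case (pays 297); standard lawyer → weak-case (pays 132).
Weak-case: 132 − 24 = 108 ≥ 297 − 317 = -20. Holds regardless of c. ✓
Strong-case: 297 − c ≥ 132 − 37, so c ≤ 297 − 95 = 202.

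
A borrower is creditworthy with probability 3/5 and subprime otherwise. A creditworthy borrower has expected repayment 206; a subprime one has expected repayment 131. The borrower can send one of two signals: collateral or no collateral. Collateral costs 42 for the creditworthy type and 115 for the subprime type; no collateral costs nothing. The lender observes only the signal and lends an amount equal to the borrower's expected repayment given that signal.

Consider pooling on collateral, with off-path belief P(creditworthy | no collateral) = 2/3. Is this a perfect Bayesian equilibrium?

No

At the pooled signal (collateral) the lender holds the prior 3/5 and pays 3/5·206 + 2/5·131 = 176. Off-path (no collateral) belief 2/3 gives 2/3·206 + 1/3·131 = 181.
Creditworthy: collateral gives 176 − 42 = 134; no collateral gives 181 − 0 = 181. Deviates. ✗
Subprime: collateral gives 176 − 115 = 61; no collateral gives 181 − 0 = 181. Deviates. ✗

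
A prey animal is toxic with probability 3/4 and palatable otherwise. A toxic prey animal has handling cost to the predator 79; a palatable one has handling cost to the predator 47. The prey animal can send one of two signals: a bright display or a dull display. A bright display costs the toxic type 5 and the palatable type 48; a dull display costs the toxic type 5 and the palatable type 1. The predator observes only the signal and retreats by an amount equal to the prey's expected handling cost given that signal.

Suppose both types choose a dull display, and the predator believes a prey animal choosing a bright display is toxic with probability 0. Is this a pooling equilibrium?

At the pooled signal (dull display) the predator holds the prior 3/4 and pays 3/4·79 + 1/4·47 = 71. Off-path (bright display) belief 0 gives 0·79 + 1·47 = 47.
Toxic: dull display gives 71 − 5 = 66; bright display gives 47 − 5 = 42. Stays. ✓
Palatable: dull display gives 71 − 1 = 70; bright display gives 47 − 48 = -1. Stays. ✓

Yes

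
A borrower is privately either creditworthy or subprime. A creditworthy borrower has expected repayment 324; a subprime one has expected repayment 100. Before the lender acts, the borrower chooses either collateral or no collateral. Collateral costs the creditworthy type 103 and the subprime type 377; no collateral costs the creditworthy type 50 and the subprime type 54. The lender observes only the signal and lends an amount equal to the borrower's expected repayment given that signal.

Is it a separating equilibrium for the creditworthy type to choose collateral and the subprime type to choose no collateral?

Yes

If types separate, collateral earns payment 324 and no collateral earns 100.
Creditworthy: collateral gives 324 − 103 = 221; no collateral gives 100 − 50 = 50. No deviation. ✓
Subprime: no collateral gives 100 − 54 = 46; collateral gives 324 − 377 = -53. No deviation. ✓
Both incentive constraints hold.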